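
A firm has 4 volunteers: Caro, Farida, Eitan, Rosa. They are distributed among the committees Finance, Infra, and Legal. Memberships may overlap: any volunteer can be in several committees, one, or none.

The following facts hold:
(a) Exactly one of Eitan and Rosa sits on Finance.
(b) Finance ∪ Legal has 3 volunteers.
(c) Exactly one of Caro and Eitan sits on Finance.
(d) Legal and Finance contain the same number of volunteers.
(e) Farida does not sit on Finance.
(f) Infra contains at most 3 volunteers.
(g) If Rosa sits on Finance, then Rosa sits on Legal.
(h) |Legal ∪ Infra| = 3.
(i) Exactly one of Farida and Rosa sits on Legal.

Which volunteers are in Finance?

Finance = {Caro, Rosa}

From (e): Farida ∉ Finance.
Suppose Caro ∉ Finance: no assignment then satisfies all the clues, so Caro ∈ Finance.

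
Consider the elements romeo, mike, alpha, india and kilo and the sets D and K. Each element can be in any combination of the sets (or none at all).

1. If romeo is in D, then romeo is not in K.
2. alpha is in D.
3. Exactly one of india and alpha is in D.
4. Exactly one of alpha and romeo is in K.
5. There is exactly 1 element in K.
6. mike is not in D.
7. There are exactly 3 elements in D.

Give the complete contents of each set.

From (2): alpha ∈ D.
From (6): mike ∉ D.
(3) (exactly one): india ∉ D.
(7): only 3 candidates remain for D, so all are in.
(1): romeo ∉ K.
(4) (exactly one): alpha ∈ K.
(5): K already has 1, so the rest are out.

D = {alpha, kilo, romeo}; K = {alpha}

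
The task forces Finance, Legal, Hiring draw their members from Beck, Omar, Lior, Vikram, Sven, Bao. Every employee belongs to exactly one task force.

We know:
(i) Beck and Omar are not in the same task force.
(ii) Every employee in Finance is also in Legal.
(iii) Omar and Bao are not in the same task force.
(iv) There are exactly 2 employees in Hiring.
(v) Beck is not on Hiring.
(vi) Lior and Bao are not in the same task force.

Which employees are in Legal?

Legal = {Bao, Beck, Sven, Vikram}

From (v): Beck ∉ Hiring.
Suppose Beck ∉ Legal: no assignment then satisfies all the clues, so Beck ∈ Legal.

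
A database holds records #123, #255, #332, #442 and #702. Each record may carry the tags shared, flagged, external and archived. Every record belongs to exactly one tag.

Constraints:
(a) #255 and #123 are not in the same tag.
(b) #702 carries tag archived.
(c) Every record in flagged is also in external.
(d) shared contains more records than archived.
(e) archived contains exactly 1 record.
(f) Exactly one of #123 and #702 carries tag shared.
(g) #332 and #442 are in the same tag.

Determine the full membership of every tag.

From (b): #702 ∈ archived.
(e): archived already has 1, so the rest are out.
(f) (exactly one): #123 ∈ shared.
(a): #255 ∉ shared.
Suppose #255 ∈ flagged: no assignment then satisfies all the clues, so #255 ∉ flagged.

shared = {#123, #332, #442}; flagged = {}; external = {#255}; archived = {#702}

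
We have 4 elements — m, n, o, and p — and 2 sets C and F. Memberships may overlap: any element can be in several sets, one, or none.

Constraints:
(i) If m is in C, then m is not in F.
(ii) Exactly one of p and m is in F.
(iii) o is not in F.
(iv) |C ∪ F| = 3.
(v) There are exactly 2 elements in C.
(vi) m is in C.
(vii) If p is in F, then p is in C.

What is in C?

From (iii): o ∉ F.
From (vi): m ∈ C.
(i): m ∉ F.
(ii) (exactly one): p ∈ F.
(vii): p ∈ C.
(v): C already has 2, so the rest are out.

C = {m, p}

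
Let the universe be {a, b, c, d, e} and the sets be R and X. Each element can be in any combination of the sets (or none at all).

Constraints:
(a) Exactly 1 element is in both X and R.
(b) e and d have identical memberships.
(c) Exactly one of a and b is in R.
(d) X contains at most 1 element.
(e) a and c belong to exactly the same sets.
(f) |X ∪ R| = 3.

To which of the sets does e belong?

e: R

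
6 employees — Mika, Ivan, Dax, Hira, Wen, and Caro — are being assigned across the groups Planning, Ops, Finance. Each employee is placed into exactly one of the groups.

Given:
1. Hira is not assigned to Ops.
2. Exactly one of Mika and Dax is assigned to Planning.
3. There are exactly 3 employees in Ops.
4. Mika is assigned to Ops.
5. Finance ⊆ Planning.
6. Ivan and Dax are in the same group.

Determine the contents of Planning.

Planning = {Dax, Hira, Ivan}

From (1): Hira ∉ Ops.
From (4): Mika ∈ Ops.
(2) (exactly one): Dax ∈ Planning.
(6): Ivan matches Dax: Ivan ∈ Planning.
(3): only 3 candidates remain for Ops, so all are in.
Suppose Hira ∉ Planning: no assignment then satisfies all the clues, so Hira ∈ Planning.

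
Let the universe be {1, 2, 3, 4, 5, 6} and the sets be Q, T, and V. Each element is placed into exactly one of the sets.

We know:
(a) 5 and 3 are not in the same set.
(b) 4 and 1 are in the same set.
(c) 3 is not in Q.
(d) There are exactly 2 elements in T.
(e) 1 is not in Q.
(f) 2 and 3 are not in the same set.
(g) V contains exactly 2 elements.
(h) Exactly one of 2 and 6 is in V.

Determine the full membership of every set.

From (c): 3 ∉ Q.
From (e): 1 ∉ Q.
(b): 4 matches 1: 4 ∉ Q.
Suppose 1 ∉ T: no assignment then satisfies all the clues, so 1 ∈ T.

Q = {2, 5}; T = {1, 4}; V = {3, 6}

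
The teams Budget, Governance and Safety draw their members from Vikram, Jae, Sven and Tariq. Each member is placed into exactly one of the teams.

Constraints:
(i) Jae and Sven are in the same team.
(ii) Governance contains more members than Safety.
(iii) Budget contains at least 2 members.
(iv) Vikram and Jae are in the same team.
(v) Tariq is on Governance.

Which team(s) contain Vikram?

From (v): Tariq ∈ Governance.
Suppose Vikram ∉ Budget: no assignment then satisfies all the clues, so Vikram ∈ Budget.

Vikram: Budget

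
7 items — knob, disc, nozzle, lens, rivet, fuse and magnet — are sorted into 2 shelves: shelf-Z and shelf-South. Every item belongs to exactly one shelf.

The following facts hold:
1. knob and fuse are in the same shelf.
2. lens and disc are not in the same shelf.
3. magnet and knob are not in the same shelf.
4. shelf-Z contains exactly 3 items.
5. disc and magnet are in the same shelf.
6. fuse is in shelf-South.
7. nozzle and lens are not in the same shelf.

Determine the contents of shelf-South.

shelf-South = {fuse, knob, lens, rivet}

From (6): fuse ∈ shelf-South.
(1): knob matches fuse: knob ∉ shelf-Z.
(1): knob matches fuse: knob ∈ shelf-South.
(3): magnet ∉ shelf-South.
(5): disc matches magnet: disc ∉ shelf-South.
Only one shelf left: disc ∈ shelf-Z.
Only one shelf left: magnet ∈ shelf-Z.
(2): lens ∉ shelf-Z.
Only one shelf left: lens ∈ shelf-South.
(7): nozzle ∉ shelf-South.
Only one shelf left: nozzle ∈ shelf-Z.
Only one shelf left: rivet ∈ shelf-South.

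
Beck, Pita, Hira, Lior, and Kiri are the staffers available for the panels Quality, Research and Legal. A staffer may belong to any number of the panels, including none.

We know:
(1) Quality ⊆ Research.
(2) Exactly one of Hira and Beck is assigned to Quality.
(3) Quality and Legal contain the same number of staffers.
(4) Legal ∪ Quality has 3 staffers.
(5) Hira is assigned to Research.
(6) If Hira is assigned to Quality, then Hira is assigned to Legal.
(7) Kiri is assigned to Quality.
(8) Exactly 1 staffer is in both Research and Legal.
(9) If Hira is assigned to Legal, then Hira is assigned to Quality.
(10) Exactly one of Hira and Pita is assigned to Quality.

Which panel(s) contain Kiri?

From (5): Hira ∈ Research.
From (7): Kiri ∈ Quality.
(1) with Kiri ∈ Quality: Kiri ∈ Research.
Suppose Kiri ∈ Legal: no assignment then satisfies all the clues, so Kiri ∉ Legal.

Kiri: Quality, Research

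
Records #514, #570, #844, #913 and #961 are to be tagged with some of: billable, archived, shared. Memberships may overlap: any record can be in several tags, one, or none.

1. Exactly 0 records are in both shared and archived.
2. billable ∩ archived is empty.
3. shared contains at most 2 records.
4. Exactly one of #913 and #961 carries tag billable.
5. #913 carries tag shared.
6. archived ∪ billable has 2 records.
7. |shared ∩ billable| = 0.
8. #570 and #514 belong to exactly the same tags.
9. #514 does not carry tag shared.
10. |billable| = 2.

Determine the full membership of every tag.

billable = {#844, #961}; archived = {}; shared = {#913}

From (5): #913 ∈ shared.
From (9): #514 ∉ shared.
(8): #570 matches #514: #570 ∉ shared.
Suppose #514 ∈ billable: no assignment then satisfies all the clues, so #514 ∉ billable.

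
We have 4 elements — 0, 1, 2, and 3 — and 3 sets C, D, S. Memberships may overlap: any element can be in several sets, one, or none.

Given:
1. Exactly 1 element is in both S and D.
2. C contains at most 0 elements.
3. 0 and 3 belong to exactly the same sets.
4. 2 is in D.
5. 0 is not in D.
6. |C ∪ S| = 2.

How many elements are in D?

1

From (4): 2 ∈ D.
From (5): 0 ∉ D.
(2): C already has 0, so the rest are out.
(3): 3 matches 0: 3 ∉ D.
Suppose 0 ∈ S: no assignment then satisfies all the clues, so 0 ∉ S.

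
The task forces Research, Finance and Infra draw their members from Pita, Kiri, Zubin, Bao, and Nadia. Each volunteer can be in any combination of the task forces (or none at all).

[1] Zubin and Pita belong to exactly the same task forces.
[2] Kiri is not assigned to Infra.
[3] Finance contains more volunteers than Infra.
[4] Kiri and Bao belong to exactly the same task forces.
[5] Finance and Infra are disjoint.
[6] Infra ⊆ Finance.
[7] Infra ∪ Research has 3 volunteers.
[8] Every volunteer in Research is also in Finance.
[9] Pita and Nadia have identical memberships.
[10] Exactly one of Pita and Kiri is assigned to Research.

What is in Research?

From (2): Kiri ∉ Infra.
(4): Bao matches Kiri: Bao ∉ Infra.
Suppose Pita ∉ Research: no assignment then satisfies all the clues, so Pita ∈ Research.

Research = {Nadia, Pita, Zubin}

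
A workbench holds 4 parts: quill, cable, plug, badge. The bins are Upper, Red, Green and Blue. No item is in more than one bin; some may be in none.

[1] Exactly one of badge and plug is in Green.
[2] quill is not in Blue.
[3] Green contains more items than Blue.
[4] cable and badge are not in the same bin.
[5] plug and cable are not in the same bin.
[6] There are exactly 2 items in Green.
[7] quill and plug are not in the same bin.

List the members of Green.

Green = {badge, quill}

From (2): quill ∉ Blue.
Suppose quill ∉ Green: no assignment then satisfies all the clues, so quill ∈ Green.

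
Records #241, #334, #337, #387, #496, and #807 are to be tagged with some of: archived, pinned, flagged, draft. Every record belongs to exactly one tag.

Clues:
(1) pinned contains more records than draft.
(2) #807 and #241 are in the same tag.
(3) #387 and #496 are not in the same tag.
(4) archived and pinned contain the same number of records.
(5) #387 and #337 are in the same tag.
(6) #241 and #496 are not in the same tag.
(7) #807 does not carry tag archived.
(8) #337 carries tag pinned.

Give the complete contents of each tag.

archived = {#334, #496}; pinned = {#337, #387}; flagged = {#241, #807}; draft = {}

From (7): #807 ∉ archived.
From (8): #337 ∈ pinned.
(2): #241 matches #807: #241 ∉ archived.
(5): #387 matches #337: #387 ∉ archived.
(5): #387 matches #337: #387 ∈ pinned.
(3): #496 ∉ pinned.
Suppose #241 ∈ pinned: no assignment then satisfies all the clues, so #241 ∉ pinned.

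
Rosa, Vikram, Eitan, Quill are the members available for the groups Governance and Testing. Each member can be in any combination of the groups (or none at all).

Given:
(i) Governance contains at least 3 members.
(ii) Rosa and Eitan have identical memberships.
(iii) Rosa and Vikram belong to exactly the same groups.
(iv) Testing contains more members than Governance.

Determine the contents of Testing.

Testing = {Eitan, Quill, Rosa, Vikram}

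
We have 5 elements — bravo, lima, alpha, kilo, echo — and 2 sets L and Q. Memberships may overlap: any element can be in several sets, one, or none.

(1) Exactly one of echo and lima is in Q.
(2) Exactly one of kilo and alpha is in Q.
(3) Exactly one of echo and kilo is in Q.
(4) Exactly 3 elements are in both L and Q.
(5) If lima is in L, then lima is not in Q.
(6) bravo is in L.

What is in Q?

Q = {alpha, bravo, echo}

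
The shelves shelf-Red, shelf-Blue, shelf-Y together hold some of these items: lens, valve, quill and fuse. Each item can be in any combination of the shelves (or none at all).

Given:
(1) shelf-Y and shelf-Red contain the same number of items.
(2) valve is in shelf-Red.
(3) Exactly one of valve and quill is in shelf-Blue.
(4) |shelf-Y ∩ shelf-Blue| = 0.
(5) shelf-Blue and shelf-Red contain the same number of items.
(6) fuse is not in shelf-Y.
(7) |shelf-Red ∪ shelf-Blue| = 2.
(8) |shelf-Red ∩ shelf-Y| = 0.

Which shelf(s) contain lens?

lens: shelf-Y

From (2): valve ∈ shelf-Red.
From (6): fuse ∉ shelf-Y.
Suppose lens ∈ shelf-Red: no assignment then satisfies all the clues, so lens ∉ shelf-Red.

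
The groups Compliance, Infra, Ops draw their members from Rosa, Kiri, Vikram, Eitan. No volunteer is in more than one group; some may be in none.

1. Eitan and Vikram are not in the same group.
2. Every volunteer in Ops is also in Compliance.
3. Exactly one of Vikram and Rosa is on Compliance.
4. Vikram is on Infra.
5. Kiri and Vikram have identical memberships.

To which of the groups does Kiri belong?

Kiri: Infra

From (4): Vikram ∈ Infra.
(1): Eitan ∉ Infra.
(3) (exactly one): Rosa ∈ Compliance.
(5): Kiri matches Vikram: Kiri ∉ Compliance.
(5): Kiri matches Vikram: Kiri ∈ Infra.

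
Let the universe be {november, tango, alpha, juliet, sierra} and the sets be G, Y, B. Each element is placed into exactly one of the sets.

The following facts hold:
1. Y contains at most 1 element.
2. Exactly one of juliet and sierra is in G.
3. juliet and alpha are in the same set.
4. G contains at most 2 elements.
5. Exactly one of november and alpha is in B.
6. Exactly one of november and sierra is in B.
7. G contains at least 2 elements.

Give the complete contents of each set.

G = {alpha, juliet}; Y = {sierra}; B = {november, tango}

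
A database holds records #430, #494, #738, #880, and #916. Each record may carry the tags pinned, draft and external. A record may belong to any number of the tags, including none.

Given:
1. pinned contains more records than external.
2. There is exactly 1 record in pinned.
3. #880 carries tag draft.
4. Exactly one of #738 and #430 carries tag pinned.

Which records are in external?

external = {}

From (3): #880 ∈ draft.
Suppose #430 ∈ external: no assignment then satisfies all the clues, so #430 ∉ external.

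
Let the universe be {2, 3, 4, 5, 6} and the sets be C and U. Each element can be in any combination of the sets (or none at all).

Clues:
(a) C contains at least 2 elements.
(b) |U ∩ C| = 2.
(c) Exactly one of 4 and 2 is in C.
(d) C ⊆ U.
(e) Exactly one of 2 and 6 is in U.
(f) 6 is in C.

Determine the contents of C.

C = {4, 6}

From (f): 6 ∈ C.
(d) with 6 ∈ C: 6 ∈ U.
(e) (exactly one): 2 ∉ U.
(d) contrapositive: 2 ∉ C.
(c) (exactly one): 4 ∈ C.
(d) with 4 ∈ C: 4 ∈ U.
Suppose 3 ∈ C: no assignment then satisfies all the clues, so 3 ∉ C.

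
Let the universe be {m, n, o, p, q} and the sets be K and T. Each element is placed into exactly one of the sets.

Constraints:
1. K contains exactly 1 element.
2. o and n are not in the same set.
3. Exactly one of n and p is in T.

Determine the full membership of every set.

K = {n}; T = {m, o, p, q}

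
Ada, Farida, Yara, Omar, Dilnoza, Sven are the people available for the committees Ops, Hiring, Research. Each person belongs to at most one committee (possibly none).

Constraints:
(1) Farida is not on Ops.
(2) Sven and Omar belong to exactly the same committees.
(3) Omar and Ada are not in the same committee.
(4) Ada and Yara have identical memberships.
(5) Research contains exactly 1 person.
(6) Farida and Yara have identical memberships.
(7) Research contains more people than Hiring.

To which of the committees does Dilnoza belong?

Dilnoza: Research

From (1): Farida ∉ Ops.
(6): Yara matches Farida: Yara ∉ Ops.
(4): Ada matches Yara: Ada ∉ Ops.
Suppose Dilnoza ∈ Ops: no assignment then satisfies all the clues, so Dilnoza ∉ Ops.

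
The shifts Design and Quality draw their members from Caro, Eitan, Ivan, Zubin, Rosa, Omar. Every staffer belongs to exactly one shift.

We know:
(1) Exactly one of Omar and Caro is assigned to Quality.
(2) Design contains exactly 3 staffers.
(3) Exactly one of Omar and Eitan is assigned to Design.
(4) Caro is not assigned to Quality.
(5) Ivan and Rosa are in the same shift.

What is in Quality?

Quality = {Ivan, Omar, Rosa}

From (4): Caro ∉ Quality.
(1) (exactly one): Omar ∈ Quality.
(3) (exactly one): Eitan ∈ Design.
Only one shift left: Caro ∈ Design.
Suppose Ivan ∉ Quality: no assignment then satisfies all the clues, so Ivan ∈ Quality.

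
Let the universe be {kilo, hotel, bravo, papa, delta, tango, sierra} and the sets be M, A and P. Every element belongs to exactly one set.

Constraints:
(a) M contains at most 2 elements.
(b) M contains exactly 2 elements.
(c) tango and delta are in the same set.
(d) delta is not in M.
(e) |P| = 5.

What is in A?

A = {}

From (d): delta ∉ M.
(c): tango matches delta: tango ∉ M.
Suppose kilo ∈ A: no assignment then satisfies all the clues, so kilo ∉ A.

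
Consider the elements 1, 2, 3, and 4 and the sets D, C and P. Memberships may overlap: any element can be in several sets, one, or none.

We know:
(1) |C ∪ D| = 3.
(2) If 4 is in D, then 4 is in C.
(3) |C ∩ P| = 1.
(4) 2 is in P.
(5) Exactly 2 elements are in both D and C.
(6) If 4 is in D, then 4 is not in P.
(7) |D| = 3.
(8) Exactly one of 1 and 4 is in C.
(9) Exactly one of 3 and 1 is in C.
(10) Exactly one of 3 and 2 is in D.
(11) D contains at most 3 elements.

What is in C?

C = {3, 4}

From (4): 2 ∈ P.
Suppose 1 ∈ C: no assignment then satisfies all the clues, so 1 ∉ C.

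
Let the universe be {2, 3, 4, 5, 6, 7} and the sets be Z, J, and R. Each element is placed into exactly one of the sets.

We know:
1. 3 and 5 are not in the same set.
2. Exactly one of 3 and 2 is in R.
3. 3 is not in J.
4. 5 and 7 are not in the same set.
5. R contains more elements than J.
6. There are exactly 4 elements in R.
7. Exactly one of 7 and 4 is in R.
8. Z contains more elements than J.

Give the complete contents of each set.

Z = {3, 7}; J = {}; R = {2, 4, 5, 6}

From (3): 3 ∉ J.
Suppose 2 ∈ Z: no assignment then satisfies all the clues, so 2 ∉ Z.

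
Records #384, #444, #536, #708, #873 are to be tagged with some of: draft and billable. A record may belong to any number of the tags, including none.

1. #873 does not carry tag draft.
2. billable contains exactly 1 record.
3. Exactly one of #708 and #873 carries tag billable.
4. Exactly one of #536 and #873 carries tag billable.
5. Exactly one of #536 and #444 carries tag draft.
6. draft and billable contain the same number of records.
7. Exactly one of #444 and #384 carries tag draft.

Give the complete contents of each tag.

draft = {#444}; billable = {#873}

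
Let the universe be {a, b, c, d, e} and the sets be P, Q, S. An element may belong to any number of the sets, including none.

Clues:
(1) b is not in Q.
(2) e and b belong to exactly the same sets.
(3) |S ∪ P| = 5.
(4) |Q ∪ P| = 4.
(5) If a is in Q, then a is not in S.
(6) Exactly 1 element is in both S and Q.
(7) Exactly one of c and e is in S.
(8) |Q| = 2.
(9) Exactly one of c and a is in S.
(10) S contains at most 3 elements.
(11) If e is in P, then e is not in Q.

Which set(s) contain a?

a: P, Q

From (1): b ∉ Q.
(2): e matches b: e ∉ Q.
Suppose a ∉ P: no assignment then satisfies all the clues, so a ∈ P.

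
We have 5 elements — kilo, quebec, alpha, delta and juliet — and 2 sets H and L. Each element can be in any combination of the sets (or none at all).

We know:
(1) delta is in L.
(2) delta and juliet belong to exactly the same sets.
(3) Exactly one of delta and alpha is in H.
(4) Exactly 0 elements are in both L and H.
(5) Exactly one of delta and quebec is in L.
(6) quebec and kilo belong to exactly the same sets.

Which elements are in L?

L = {delta, juliet}

From (1): delta ∈ L.
(2): juliet matches delta: juliet ∈ L.
(5) (exactly one): quebec ∉ L.
(6): kilo matches quebec: kilo ∉ L.
Suppose alpha ∈ L: no assignment then satisfies all the clues, so alpha ∉ L.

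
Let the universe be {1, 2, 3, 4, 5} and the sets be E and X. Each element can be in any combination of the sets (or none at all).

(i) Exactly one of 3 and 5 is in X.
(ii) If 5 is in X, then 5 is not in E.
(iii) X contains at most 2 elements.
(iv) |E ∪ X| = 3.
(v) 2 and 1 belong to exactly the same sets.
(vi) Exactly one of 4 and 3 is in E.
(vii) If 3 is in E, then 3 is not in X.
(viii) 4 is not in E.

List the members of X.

X = {4, 5}

From (viii): 4 ∉ E.
(vi) (exactly one): 3 ∈ E.
(vii): 3 ∉ X.
(i) (exactly one): 5 ∈ X.
(ii): 5 ∉ E.
Suppose 1 ∈ X: no assignment then satisfies all the clues, so 1 ∉ X.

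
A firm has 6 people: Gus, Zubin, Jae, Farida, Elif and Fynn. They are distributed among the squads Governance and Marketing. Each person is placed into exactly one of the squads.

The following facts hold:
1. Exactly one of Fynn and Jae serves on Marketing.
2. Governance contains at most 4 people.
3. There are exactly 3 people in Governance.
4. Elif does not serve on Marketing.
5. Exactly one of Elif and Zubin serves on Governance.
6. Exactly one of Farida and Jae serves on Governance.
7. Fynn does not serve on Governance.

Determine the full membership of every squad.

Governance = {Elif, Gus, Jae}; Marketing = {Farida, Fynn, Zubin}

From (4): Elif ∉ Marketing.
From (7): Fynn ∉ Governance.
Only one squad left: Elif ∈ Governance.
Only one squad left: Fynn ∈ Marketing.
(1) (exactly one): Jae ∉ Marketing.
(5) (exactly one): Zubin ∉ Governance.
Only one squad left: Zubin ∈ Marketing.
Only one squad left: Jae ∈ Governance.
(6) (exactly one): Farida ∉ Governance.
Only one squad left: Farida ∈ Marketing.
(3): only 3 candidates remain for Governance, so all are in.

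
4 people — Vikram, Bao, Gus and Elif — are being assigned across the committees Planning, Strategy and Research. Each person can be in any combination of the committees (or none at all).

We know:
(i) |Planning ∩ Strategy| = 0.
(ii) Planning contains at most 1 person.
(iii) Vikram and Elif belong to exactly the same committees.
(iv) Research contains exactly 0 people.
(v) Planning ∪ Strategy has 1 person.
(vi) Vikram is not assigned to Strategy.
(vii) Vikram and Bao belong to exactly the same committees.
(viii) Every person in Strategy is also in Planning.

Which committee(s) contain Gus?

Gus: Planning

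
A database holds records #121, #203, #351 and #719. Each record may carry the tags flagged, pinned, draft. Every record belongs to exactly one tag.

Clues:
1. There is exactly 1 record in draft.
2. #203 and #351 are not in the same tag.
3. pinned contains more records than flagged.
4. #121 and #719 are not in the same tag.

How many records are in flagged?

1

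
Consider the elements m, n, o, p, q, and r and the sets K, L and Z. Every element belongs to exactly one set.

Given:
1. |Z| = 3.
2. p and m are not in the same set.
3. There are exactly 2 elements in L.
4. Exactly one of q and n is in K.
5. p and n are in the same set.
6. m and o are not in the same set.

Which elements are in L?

L = {m, r}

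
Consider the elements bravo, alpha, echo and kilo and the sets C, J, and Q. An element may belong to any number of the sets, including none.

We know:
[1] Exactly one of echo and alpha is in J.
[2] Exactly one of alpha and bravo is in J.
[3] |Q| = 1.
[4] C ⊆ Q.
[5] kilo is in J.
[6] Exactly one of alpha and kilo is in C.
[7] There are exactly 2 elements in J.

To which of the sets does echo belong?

echo: none

From (5): kilo ∈ J.
Suppose echo ∈ C: no assignment then satisfies all the clues, so echo ∉ C.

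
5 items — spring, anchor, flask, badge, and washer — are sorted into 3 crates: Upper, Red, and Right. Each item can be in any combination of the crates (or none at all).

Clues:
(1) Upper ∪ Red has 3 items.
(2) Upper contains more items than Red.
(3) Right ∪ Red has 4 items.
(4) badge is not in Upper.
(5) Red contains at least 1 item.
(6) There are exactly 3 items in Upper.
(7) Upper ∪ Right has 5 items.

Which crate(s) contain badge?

From (4): badge ∉ Upper.
Suppose badge ∈ Red: no assignment then satisfies all the clues, so badge ∉ Red.

badge: Right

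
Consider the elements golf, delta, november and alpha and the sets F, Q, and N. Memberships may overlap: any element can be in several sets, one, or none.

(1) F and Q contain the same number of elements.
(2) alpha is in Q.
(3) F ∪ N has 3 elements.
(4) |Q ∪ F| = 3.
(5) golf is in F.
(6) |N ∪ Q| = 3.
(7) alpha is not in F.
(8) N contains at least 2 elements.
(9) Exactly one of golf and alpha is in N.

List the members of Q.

Q = {alpha, golf}

From (2): alpha ∈ Q.
From (5): golf ∈ F.
From (7): alpha ∉ F.
Suppose golf ∉ Q: no assignment then satisfies all the clues, so golf ∈ Q.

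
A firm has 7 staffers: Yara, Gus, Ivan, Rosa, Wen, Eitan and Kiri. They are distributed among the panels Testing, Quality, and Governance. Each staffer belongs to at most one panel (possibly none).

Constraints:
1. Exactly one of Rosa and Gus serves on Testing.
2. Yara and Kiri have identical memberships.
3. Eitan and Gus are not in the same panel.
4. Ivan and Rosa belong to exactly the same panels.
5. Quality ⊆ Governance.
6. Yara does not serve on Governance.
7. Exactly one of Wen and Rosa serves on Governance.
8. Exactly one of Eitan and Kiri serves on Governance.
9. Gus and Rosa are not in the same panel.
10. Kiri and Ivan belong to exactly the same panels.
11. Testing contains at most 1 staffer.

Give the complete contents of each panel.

Testing = {Gus}; Quality = {}; Governance = {Eitan, Wen}

From (6): Yara ∉ Governance.
(2): Kiri matches Yara: Kiri ∉ Governance.
(5) contrapositive: Yara ∉ Quality.
(5) contrapositive: Kiri ∉ Quality.
(8) (exactly one): Eitan ∈ Governance.
(10): Ivan matches Kiri: Ivan ∉ Quality.
(10): Ivan matches Kiri: Ivan ∉ Governance.
(3): Gus ∉ Governance.
(4): Rosa matches Ivan: Rosa ∉ Quality.
(4): Rosa matches Ivan: Rosa ∉ Governance.
(5) contrapositive: Gus ∉ Quality.
Suppose Yara ∈ Testing: no assignment then satisfies all the clues, so Yara ∉ Testing.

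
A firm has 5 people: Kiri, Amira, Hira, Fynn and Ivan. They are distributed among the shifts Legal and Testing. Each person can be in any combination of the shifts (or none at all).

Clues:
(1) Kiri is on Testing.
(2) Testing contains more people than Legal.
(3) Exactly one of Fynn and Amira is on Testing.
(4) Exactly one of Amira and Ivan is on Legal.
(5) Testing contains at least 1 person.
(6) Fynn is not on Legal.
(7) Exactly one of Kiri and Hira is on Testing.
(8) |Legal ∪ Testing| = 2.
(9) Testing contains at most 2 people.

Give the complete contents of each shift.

Legal = {Amira}; Testing = {Amira, Kiri}

From (1): Kiri ∈ Testing.
From (6): Fynn ∉ Legal.
(7) (exactly one): Hira ∉ Testing.
Suppose Kiri ∈ Legal: no assignment then satisfies all the clues, so Kiri ∉ Legal.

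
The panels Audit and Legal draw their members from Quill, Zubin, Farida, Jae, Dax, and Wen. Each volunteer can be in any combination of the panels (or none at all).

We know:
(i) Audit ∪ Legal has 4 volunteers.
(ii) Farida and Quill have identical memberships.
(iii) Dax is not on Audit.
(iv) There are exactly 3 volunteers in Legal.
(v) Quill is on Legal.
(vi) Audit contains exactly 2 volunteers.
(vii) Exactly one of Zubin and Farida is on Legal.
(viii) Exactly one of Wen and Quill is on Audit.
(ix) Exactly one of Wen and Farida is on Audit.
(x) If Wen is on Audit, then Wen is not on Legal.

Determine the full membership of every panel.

Audit = {Jae, Wen}; Legal = {Farida, Jae, Quill}

From (iii): Dax ∉ Audit.
From (v): Quill ∈ Legal.
(ii): Farida matches Quill: Farida ∈ Legal.
(vii) (exactly one): Zubin ∉ Legal.
Suppose Quill ∈ Audit: no assignment then satisfies all the clues, so Quill ∉ Audit.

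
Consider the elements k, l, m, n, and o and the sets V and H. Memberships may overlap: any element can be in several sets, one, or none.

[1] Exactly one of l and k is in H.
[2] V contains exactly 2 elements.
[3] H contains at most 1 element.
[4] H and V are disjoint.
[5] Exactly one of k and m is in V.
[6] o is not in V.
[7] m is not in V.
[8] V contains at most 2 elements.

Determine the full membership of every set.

V = {k, n}; H = {l}

From (6): o ∉ V.
From (7): m ∉ V.
(5) (exactly one): k ∈ V.
(4) (disjoint): k ∉ H.
(1) (exactly one): l ∈ H.
(3): H already has 1, so the rest are out.
(4) (disjoint): l ∉ V.
(2): only 2 candidates remain for V, so all are in.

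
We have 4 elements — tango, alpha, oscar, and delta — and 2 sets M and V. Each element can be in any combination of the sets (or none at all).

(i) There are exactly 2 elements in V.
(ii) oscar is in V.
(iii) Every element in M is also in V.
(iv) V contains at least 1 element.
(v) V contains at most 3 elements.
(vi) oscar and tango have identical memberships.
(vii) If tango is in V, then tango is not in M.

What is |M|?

From (ii): oscar ∈ V.
(vi): tango matches oscar: tango ∈ V.
(vii): tango ∉ M.
(i): V already has 2, so the rest are out.
(iii) contrapositive: alpha ∉ M.
(iii) contrapositive: delta ∉ M.
(vi): oscar matches tango: oscar ∉ M.

0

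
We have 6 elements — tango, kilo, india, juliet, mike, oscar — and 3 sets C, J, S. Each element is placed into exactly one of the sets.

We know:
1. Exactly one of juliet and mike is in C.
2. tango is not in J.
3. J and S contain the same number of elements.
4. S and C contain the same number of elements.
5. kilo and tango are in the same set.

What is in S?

S = {kilo, tango}

From (2): tango ∉ J.
(5): kilo matches tango: kilo ∉ J.
Suppose tango ∉ S: no assignment then satisfies all the clues, so tango ∈ S.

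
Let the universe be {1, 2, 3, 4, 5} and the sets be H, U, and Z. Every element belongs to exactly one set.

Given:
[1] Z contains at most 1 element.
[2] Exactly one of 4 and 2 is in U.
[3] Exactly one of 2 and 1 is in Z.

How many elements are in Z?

1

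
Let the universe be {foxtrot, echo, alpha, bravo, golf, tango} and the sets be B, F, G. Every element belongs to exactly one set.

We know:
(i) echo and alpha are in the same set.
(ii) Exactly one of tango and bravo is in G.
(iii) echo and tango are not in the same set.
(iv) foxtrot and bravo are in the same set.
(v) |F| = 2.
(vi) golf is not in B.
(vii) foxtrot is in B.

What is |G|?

2

From (vi): golf ∉ B.
From (vii): foxtrot ∈ B.
(iv): bravo matches foxtrot: bravo ∈ B.
(ii) (exactly one): tango ∈ G.
(iii): echo ∉ G.
(i): alpha matches echo: alpha ∉ G.
Suppose echo ∈ B: no assignment then satisfies all the clues, so echo ∉ B.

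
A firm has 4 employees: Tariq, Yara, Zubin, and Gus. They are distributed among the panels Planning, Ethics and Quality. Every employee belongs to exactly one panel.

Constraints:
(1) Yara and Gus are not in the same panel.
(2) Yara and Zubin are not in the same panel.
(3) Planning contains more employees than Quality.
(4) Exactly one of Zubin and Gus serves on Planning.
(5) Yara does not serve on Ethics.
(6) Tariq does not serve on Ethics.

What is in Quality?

Quality = {Yara}

From (5): Yara ∉ Ethics.
From (6): Tariq ∉ Ethics.
Suppose Tariq ∈ Quality: no assignment then satisfies all the clues, so Tariq ∉ Quality.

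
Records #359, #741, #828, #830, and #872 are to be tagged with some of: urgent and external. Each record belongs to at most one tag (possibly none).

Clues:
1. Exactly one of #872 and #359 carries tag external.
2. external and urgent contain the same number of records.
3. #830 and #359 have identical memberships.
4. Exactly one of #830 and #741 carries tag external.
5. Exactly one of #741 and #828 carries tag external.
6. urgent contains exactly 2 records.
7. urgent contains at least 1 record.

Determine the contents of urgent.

urgent = {#359, #830}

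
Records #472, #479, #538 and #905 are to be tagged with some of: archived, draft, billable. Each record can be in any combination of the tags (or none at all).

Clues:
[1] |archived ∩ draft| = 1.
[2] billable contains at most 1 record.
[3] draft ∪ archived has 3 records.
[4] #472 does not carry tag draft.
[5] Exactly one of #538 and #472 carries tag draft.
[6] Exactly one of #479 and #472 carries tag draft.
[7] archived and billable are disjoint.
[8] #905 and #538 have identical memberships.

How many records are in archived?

From (4): #472 ∉ draft.
(5) (exactly one): #538 ∈ draft.
(6) (exactly one): #479 ∈ draft.
(8): #905 matches #538: #905 ∈ draft.
Suppose #472 ∈ archived: no assignment then satisfies all the clues, so #472 ∉ archived.

1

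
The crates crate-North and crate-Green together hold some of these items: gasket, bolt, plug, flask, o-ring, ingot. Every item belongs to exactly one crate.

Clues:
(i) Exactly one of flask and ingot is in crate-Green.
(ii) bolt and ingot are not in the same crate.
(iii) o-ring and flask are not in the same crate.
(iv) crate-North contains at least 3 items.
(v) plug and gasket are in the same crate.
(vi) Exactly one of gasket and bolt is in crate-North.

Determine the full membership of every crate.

crate-North = {gasket, ingot, o-ring, plug}; crate-Green = {bolt, flask}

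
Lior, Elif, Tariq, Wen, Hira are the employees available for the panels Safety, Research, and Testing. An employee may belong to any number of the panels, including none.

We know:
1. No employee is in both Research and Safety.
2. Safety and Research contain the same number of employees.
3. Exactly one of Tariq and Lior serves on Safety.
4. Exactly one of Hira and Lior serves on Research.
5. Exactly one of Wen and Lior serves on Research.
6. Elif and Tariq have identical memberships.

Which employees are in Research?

Research = {Hira, Wen}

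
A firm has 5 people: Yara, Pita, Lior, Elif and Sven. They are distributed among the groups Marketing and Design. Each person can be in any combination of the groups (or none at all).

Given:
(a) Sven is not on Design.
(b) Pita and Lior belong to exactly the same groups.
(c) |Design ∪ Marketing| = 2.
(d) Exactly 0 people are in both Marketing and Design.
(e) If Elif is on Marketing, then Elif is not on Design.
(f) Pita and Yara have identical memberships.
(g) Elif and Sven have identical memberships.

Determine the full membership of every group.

Marketing = {Elif, Sven}; Design = {}

From (a): Sven ∉ Design.
(g): Elif matches Sven: Elif ∉ Design.
Suppose Yara ∈ Marketing: no assignment then satisfies all the clues, so Yara ∉ Marketing.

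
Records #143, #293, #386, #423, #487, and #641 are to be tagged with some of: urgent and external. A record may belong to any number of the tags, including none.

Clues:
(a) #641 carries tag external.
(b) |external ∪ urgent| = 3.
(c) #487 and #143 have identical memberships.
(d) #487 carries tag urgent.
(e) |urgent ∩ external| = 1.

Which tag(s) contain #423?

From (a): #641 ∈ external.
From (d): #487 ∈ urgent.
(c): #143 matches #487: #143 ∈ urgent.
Suppose #423 ∈ urgent: no assignment then satisfies all the clues, so #423 ∉ urgent.

#423: none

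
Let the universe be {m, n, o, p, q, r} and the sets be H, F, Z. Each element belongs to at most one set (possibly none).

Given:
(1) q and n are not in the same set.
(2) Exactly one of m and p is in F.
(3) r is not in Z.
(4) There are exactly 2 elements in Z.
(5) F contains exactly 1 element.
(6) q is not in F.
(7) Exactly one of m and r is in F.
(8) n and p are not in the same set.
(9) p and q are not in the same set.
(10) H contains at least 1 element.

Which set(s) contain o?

o: Z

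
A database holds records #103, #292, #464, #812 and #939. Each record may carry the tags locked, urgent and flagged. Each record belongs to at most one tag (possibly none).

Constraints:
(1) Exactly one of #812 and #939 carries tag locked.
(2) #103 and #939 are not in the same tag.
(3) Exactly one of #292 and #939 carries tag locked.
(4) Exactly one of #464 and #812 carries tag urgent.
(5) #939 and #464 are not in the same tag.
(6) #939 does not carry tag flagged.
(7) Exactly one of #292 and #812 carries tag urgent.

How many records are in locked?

1

From (6): #939 ∉ flagged.
Suppose #103 ∈ locked: no assignment then satisfies all the clues, so #103 ∉ locked.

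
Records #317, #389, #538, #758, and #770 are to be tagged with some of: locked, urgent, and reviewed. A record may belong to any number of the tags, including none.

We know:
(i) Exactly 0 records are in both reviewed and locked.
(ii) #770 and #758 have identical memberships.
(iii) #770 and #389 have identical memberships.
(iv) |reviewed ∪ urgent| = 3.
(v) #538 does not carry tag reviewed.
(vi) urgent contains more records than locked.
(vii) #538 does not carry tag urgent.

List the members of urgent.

urgent = {#389, #758, #770}

From (v): #538 ∉ reviewed.
From (vii): #538 ∉ urgent.
Suppose #317 ∈ urgent: no assignment then satisfies all the clues, so #317 ∉ urgent.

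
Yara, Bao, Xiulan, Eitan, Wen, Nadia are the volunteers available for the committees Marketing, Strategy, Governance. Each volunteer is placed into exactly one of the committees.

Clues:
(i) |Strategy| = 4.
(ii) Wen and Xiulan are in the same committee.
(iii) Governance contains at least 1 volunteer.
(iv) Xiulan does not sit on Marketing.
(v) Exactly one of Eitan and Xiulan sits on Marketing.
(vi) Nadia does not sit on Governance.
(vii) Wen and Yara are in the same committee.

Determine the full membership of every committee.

Marketing = {Eitan}; Strategy = {Nadia, Wen, Xiulan, Yara}; Governance = {Bao}

From (iv): Xiulan ∉ Marketing.
From (vi): Nadia ∉ Governance.
(ii): Wen matches Xiulan: Wen ∉ Marketing.
(v) (exactly one): Eitan ∈ Marketing.
(vii): Yara matches Wen: Yara ∉ Marketing.
Suppose Yara ∉ Strategy: no assignment then satisfies all the clues, so Yara ∈ Strategy.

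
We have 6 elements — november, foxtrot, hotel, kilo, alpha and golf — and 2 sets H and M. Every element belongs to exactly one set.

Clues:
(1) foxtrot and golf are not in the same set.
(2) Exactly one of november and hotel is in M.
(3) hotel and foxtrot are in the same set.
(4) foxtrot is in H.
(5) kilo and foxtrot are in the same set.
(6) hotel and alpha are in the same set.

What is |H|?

4

From (4): foxtrot ∈ H.
(1): golf ∉ H.
(3): hotel matches foxtrot: hotel ∈ H.
(5): kilo matches foxtrot: kilo ∈ H.
(6): alpha matches hotel: alpha ∈ H.
Only one set left: golf ∈ M.
(2) (exactly one): november ∈ M.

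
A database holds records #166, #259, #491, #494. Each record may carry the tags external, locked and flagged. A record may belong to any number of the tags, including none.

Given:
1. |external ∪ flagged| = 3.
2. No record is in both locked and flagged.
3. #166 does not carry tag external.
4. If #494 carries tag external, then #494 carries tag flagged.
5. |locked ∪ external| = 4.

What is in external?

external = {#259, #491, #494}

From (3): #166 ∉ external.
Suppose #259 ∉ external: no assignment then satisfies all the clues, so #259 ∈ external.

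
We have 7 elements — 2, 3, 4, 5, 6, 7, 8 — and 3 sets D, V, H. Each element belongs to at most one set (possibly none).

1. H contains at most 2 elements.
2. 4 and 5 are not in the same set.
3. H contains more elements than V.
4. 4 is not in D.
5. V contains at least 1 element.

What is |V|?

1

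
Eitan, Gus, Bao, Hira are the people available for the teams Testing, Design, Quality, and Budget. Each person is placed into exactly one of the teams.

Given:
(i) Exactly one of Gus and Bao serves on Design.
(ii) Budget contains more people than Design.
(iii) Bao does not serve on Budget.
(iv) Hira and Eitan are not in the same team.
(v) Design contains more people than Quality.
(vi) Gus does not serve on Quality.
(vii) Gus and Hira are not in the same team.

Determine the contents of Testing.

Testing = {Hira}

From (iii): Bao ∉ Budget.
From (vi): Gus ∉ Quality.
Suppose Eitan ∈ Testing: no assignment then satisfies all the clues, so Eitan ∉ Testing.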